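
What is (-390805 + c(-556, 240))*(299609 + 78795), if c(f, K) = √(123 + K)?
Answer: -147882175220 + 4162444*√3 ≈ -1.4787e+11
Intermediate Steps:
(-390805 + c(-556, 240))*(299609 + 78795) = (-390805 + √(123 + 240))*(299609 + 78795) = (-390805 + √363)*378404 = (-390805 + 11*√3)*378404 = -147882175220 + 4162444*√3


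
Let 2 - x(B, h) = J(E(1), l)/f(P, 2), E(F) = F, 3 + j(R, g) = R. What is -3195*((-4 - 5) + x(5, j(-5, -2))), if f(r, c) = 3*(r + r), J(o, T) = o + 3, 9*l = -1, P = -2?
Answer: 21300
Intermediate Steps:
j(R, g) = -3 + R
l = -1/9 (l = (1/9)*(-1) = -1/9 ≈ -0.11111)
J(o, T) = 3 + o
f(r, c) = 6*r (f(r, c) = 3*(2*r) = 6*r)
x(B, h) = 7/3 (x(B, h) = 2 - (3 + 1)/(6*(-2)) = 2 - 4/(-12) = 2 - 4*(-1)/12 = 2 - 1*(-1/3) = 2 + 1/3 = 7/3)
-3195*((-4 - 5) + x(5, j(-5, -2))) = -3195*((-4 - 5) + 7/3) = -3195*(-9 + 7/3) = -3195*(-20/3) = 21300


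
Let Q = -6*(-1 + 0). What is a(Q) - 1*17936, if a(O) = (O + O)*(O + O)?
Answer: -17792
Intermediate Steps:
Q = 6 (Q = -6*(-1) = 6)
a(O) = 4*O² (a(O) = (2*O)*(2*O) = 4*O²)
a(Q) - 1*17936 = 4*6² - 1*17936 = 4*36 - 17936 = 144 - 17936 = -17792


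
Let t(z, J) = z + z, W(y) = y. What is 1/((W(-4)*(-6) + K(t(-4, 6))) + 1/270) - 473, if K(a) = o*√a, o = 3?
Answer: (-766260*√2 + 3065243*I)/(-6481*I + 1620*√2) ≈ -472.96 - 0.013091*I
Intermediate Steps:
t(z, J) = 2*z
K(a) = 3*√a
1/((W(-4)*(-6) + K(t(-4, 6))) + 1/270) - 473 = 1/((-4*(-6) + 3*√(2*(-4))) + 1/270) - 473 = 1/((24 + 3*√(-8)) + 1/270) - 473 = 1/((24 + 3*(2*I*√2)) + 1/270) - 473 = 1/((24 + 6*I*√2) + 1/270) - 473 = 1/(6481/270 + 6*I*√2) - 473 = -473 + 1/(6481/270 + 6*I*√2)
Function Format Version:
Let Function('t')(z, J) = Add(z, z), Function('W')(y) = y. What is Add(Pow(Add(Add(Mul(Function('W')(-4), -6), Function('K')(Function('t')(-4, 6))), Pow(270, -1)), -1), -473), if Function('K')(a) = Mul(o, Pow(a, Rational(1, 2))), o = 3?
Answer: Mul(Pow(Add(Mul(-6481, I), Mul(1620, Pow(2, Rational(1, 2)))), -1), Add(Mul(-766260, Pow(2, Rational(1, 2))), Mul(3065243, I))) ≈ Add(-472.96, Mul(-0.013091, I))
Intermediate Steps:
Function('t')(z, J) = Mul(2, z)
Function('K')(a) = Mul(3, Pow(a, Rational(1, 2)))
Add(Pow(Add(Add(Mul(Function('W')(-4), -6), Function('K')(Function('t')(-4, 6))), Pow(270, -1)), -1), -473) = Add(Pow(Add(Add(Mul(-4, -6), Mul(3, Pow(Mul(2, -4), Rational(1, 2)))), Pow(270, -1)), -1), -473) = Add(Pow(Add(Add(24, Mul(3, Pow(-8, Rational(1, 2)))), Rational(1, 270)), -1), -473) = Add(Pow(Add(Add(24, Mul(3, Mul(2, I, Pow(2, Rational(1, 2))))), Rational(1, 270)), -1), -473) = Add(Pow(Add(Add(24, Mul(6, I, Pow(2, Rational(1, 2)))), Rational(1, 270)), -1), -473) = Add(Pow(Add(Rational(6481, 270), Mul(6, I, Pow(2, Rational(1, 2)))), -1), -473) = Add(-473, Pow(Add(Rational(6481, 270), Mul(6, I, Pow(2, Rational(1, 2)))), -1))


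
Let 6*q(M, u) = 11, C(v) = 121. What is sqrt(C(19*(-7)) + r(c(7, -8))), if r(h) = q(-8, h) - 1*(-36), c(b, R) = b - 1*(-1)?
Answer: sqrt(5718)/6 ≈ 12.603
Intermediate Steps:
c(b, R) = 1 + b (c(b, R) = b + 1 = 1 + b)
q(M, u) = 11/6 (q(M, u) = (1/6)*11 = 11/6)
r(h) = 227/6 (r(h) = 11/6 - 1*(-36) = 11/6 + 36 = 227/6)
sqrt(C(19*(-7)) + r(c(7, -8))) = sqrt(121 + 227/6) = sqrt(953/6) = sqrt(5718)/6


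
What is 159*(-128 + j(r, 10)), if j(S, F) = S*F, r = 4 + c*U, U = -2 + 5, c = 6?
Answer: 14628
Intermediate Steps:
U = 3
r = 22 (r = 4 + 6*3 = 4 + 18 = 22)
j(S, F) = F*S
159*(-128 + j(r, 10)) = 159*(-128 + 10*22) = 159*(-128 + 220) = 159*92 = 14628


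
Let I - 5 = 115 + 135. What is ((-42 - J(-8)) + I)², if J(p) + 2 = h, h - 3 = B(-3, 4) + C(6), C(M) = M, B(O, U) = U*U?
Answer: 36100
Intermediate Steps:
B(O, U) = U²
h = 25 (h = 3 + (4² + 6) = 3 + (16 + 6) = 3 + 22 = 25)
J(p) = 23 (J(p) = -2 + 25 = 23)
I = 255 (I = 5 + (115 + 135) = 5 + 250 = 255)
((-42 - J(-8)) + I)² = ((-42 - 1*23) + 255)² = ((-42 - 23) + 255)² = (-65 + 255)² = 190² = 36100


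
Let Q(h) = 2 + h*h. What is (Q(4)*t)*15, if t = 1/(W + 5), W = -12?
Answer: -270/7 ≈ -38.571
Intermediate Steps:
Q(h) = 2 + h²
t = -⅐ (t = 1/(-12 + 5) = 1/(-7) = -⅐ ≈ -0.14286)
(Q(4)*t)*15 = ((2 + 4²)*(-⅐))*15 = ((2 + 16)*(-⅐))*15 = (18*(-⅐))*15 = -18/7*15 = -270/7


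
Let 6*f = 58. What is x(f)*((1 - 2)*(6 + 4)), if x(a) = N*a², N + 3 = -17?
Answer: 168200/9 ≈ 18689.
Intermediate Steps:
f = 29/3 (f = (⅙)*58 = 29/3 ≈ 9.6667)
N = -20 (N = -3 - 17 = -20)
x(a) = -20*a²
x(f)*((1 - 2)*(6 + 4)) = (-20*(29/3)²)*((1 - 2)*(6 + 4)) = (-20*841/9)*(-1*10) = -16820/9*(-10) = 168200/9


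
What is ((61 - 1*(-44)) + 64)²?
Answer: 28561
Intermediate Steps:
((61 - 1*(-44)) + 64)² = ((61 + 44) + 64)² = (105 + 64)² = 169² = 28561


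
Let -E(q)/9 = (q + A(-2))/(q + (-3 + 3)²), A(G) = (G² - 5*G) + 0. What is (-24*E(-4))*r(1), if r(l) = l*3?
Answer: -1620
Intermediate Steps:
r(l) = 3*l
A(G) = G² - 5*G
E(q) = -9*(14 + q)/q (E(q) = -9*(q - 2*(-5 - 2))/(q + (-3 + 3)²) = -9*(q - 2*(-7))/(q + 0²) = -9*(q + 14)/(q + 0) = -9*(14 + q)/q)
(-24*E(-4))*r(1) = (-24*(-9 - 126/(-4)))*(3*1) = -24*(-9 - 126*(-¼))*3 = -24*(-9 + 63/2)*3 = -24*45/2*3 = -540*3 = -1620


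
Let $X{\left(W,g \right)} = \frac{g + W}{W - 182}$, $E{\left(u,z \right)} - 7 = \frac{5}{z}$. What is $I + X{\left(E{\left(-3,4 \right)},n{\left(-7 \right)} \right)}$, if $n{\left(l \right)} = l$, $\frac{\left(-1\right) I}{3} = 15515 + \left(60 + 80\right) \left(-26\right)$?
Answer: $- \frac{4951876}{139} \approx -35625.0$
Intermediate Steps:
$I = -35625$ ($I = - 3 \left(15515 + \left(60 + 80\right) \left(-26\right)\right) = - 3 \left(15515 + 140 \left(-26\right)\right) = - 3 \left(15515 - 3640\right) = \left(-3\right) 11875 = -35625$)
$E{\left(u,z \right)} = 7 + \frac{5}{z}$
$X{\left(W,g \right)} = \frac{W + g}{-182 + W}$
$I + X{\left(E{\left(-3,4 \right)},n{\left(-7 \right)} \right)} = -35625 + \frac{\left(7 + \frac{5}{4}\right) - 7}{-182 + \left(7 + \frac{5}{4}\right)} = -35625 + \frac{\frac{33}{4} - 7}{-182 + \frac{33}{4}} = -35625 + \frac{1}{- \frac{695}{4}} \cdot \frac{5}{4} = -35625 - \frac{1}{139} = - \frac{4951876}{139}$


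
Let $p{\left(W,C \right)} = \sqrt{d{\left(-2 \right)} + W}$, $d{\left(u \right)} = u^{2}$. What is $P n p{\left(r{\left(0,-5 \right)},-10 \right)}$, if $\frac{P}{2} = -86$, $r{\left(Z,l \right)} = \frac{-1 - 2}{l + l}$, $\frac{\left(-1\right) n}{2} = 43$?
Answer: $\frac{7396 \sqrt{430}}{5} \approx 30673.0$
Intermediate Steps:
$n = -86$ ($n = \left(-2\right) 43 = -86$)
$r{\left(Z,l \right)} = - \frac{3}{2 l}$
$P = -172$ ($P = 2 \left(-86\right) = -172$)
$p{\left(W,C \right)} = \sqrt{4 + W}$ ($p{\left(W,C \right)} = \sqrt{\left(-2\right)^{2} + W} = \sqrt{4 + W}$)
$P n p{\left(r{\left(0,-5 \right)},-10 \right)} = \left(-172\right) \left(-86\right) \sqrt{4 - \frac{3}{2 \left(-5\right)}} = 14792 \sqrt{4 - - \frac{3}{10}} = 14792 \sqrt{4 + \frac{3}{10}} = 14792 \sqrt{\frac{43}{10}} = 14792 \frac{\sqrt{430}}{10} = \frac{7396 \sqrt{430}}{5}$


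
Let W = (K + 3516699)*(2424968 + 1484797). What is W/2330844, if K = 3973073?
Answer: 2440270701965/194237 ≈ 1.2563e+7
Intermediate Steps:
W = 29283248423580 (W = (3973073 + 3516699)*(2424968 + 1484797) = 7489772*3909765 = 29283248423580)
W/2330844 = 29283248423580/2330844 = 29283248423580*(1/2330844) = 2440270701965/194237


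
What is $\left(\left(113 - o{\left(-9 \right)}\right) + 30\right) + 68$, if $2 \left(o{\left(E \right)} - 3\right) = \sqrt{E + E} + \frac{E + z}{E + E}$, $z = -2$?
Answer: $\frac{7477}{36} - \frac{3 i \sqrt{2}}{2} \approx 207.69 - 2.1213 i$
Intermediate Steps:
$o{\left(E \right)} = 3 + \frac{\sqrt{2} \sqrt{E}}{2} + \frac{-2 + E}{4 E}$ ($o{\left(E \right)} = 3 + \frac{\sqrt{E + E} + \frac{E - 2}{E + E}}{2} = 3 + \frac{\sqrt{2 E} + \frac{-2 + E}{2 E}}{2} = 3 + \frac{\sqrt{2} \sqrt{E} + \left(-2 + E\right) \frac{1}{2 E}}{2} = 3 + \frac{\sqrt{2} \sqrt{E} + \frac{-2 + E}{2 E}}{2} = 3 + \left(\frac{\sqrt{2} \sqrt{E}}{2} + \frac{-2 + E}{4 E}\right) = 3 + \frac{\sqrt{2} \sqrt{E}}{2} + \frac{-2 + E}{4 E}$)
$\left(\left(113 - o{\left(-9 \right)}\right) + 30\right) + 68 = \left(\left(113 - \frac{-2 - 9 \left(13 + 2 \sqrt{2} \sqrt{-9}\right)}{4 \left(-9\right)}\right) + 30\right) + 68 = \left(\left(113 - \frac{1}{4} \left(- \frac{1}{9}\right) \left(-2 - 9 \left(13 + 2 \sqrt{2} \cdot 3 i\right)\right)\right) + 30\right) + 68 = \left(\left(113 - \frac{1}{4} \left(- \frac{1}{9}\right) \left(-2 - 9 \left(13 + 6 i \sqrt{2}\right)\right)\right) + 30\right) + 68 = \left(\left(113 - \frac{1}{4} \left(- \frac{1}{9}\right) \left(-2 - \left(117 + 54 i \sqrt{2}\right)\right)\right) + 30\right) + 68 = \left(\left(113 - \frac{1}{4} \left(- \frac{1}{9}\right) \left(-119 - 54 i \sqrt{2}\right)\right) + 30\right) + 68 = \left(\left(113 - \left(\frac{119}{36} + \frac{3 i \sqrt{2}}{2}\right)\right) + 30\right) + 68 = \left(\left(\frac{3949}{36} - \frac{3 i \sqrt{2}}{2}\right) + 30\right) + 68 = \left(\frac{5029}{36} - \frac{3 i \sqrt{2}}{2}\right) + 68 = \frac{7477}{36} - \frac{3 i \sqrt{2}}{2}$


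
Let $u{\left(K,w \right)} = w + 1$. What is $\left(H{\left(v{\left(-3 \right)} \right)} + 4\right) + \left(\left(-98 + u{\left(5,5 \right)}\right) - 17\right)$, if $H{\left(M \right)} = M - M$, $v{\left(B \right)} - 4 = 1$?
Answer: $-105$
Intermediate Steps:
$v{\left(B \right)} = 5$ ($v{\left(B \right)} = 4 + 1 = 5$)
$u{\left(K,w \right)} = 1 + w$
$H{\left(M \right)} = 0$
$\left(H{\left(v{\left(-3 \right)} \right)} + 4\right) + \left(\left(-98 + u{\left(5,5 \right)}\right) - 17\right) = \left(0 + 4\right) + \left(\left(-98 + \left(1 + 5\right)\right) - 17\right) = 4 + \left(\left(-98 + 6\right) - 17\right) = 4 - 109 = -105$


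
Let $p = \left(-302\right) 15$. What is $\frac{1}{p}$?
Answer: $- \frac{1}{4530} \approx -0.00022075$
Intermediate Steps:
$p = -4530$
$\frac{1}{p} = \frac{1}{-4530} = - \frac{1}{4530}$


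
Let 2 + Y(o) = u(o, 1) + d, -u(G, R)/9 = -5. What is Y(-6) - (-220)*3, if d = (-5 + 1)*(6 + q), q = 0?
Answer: 679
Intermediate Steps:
u(G, R) = 45 (u(G, R) = -9*(-5) = 45)
d = -24 (d = (-5 + 1)*(6 + 0) = -4*6 = -24)
Y(o) = 19 (Y(o) = -2 + (45 - 24) = -2 + 21 = 19)
Y(-6) - (-220)*3 = 19 - (-220)*3 = 19 - 22*(-30) = 19 + 660 = 679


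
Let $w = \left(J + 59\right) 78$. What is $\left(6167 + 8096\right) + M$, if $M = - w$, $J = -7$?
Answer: $10207$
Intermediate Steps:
$w = 4056$ ($w = \left(-7 + 59\right) 78 = 52 \cdot 78 = 4056$)
$M = -4056$ ($M = \left(-1\right) 4056 = -4056$)
$\left(6167 + 8096\right) + M = \left(6167 + 8096\right) - 4056 = 14263 - 4056 = 10207$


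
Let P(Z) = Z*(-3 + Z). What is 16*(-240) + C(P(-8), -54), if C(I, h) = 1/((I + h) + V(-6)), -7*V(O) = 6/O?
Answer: -917753/239 ≈ -3840.0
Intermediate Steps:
V(O) = -6/(7*O)
C(I, h) = 1/(⅐ + I + h) (C(I, h) = 1/((I + h) - 6/7/(-6)) = 1/((I + h) - 6/7*(-⅙)) = 1/((I + h) + ⅐) = 1/(⅐ + I + h))
16*(-240) + C(P(-8), -54) = 16*(-240) + 7/(1 + 7*(-8*(-3 - 8)) + 7*(-54)) = -3840 + 7/(1 + 7*(-8*(-11)) - 378) = -3840 + 7/(1 + 7*88 - 378) = -3840 + 7/(1 + 616 - 378) = -3840 + 7/239 = -917753/239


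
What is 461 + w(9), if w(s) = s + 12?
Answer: 482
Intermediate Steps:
w(s) = 12 + s
461 + w(9) = 461 + (12 + 9) = 461 + 21 = 482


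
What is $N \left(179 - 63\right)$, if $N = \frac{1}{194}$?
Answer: $\frac{58}{97} \approx 0.59794$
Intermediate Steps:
$N = \frac{1}{194} \approx 0.0051546$
$N \left(179 - 63\right) = \frac{179 - 63}{194} = \frac{1}{194} \cdot 116 = \frac{58}{97}$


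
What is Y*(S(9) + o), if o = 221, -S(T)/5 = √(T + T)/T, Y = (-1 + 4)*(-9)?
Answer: -5967 + 45*√2 ≈ -5903.4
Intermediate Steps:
Y = -27 (Y = 3*(-9) = -27)
S(T) = -5*√2/√T (S(T) = -5*√(T + T)/T = -5*√(2*T)/T = -5*√2*√T/T = -5*√2/√T)
Y*(S(9) + o) = -27*(-5*√2/√9 + 221) = -27*(-5*√2*⅓ + 221) = -27*(-5*√2/3 + 221) = -27*(221 - 5*√2/3) = -5967 + 45*√2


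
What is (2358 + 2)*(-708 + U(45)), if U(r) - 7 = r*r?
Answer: 3124640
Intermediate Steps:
U(r) = 7 + r**2 (U(r) = 7 + r*r = 7 + r**2)
(2358 + 2)*(-708 + U(45)) = (2358 + 2)*(-708 + (7 + 45**2)) = 2360*(-708 + (7 + 2025)) = 2360*(-708 + 2032) = 2360*1324 = 3124640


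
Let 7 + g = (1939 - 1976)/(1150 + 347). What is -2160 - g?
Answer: -3223004/1497 ≈ -2153.0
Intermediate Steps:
g = -10516/1497 (g = -7 + (1939 - 1976)/(1150 + 347) = -7 - 37/1497 = -10516/1497 ≈ -7.0247)
-2160 - g = -2160 - 1*(-10516/1497) = -2160 + 10516/1497 = -3223004/1497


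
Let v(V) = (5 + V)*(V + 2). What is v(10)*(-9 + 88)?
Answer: 14220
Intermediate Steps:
v(V) = (2 + V)*(5 + V) (v(V) = (5 + V)*(2 + V) = (2 + V)*(5 + V))
v(10)*(-9 + 88) = (10 + 10² + 7*10)*(-9 + 88) = (10 + 100 + 70)*79 = 180*79 = 14220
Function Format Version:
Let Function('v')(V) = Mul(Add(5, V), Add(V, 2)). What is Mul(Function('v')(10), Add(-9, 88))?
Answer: 14220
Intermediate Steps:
Function('v')(V) = Mul(Add(2, V), Add(5, V)) (Function('v')(V) = Mul(Add(5, V), Add(2, V)) = Mul(Add(2, V), Add(5, V)))
Mul(Function('v')(10), Add(-9, 88)) = Mul(Add(10, Pow(10, 2), Mul(7, 10)), Add(-9, 88)) = Mul(Add(10, 100, 70), 79) = Mul(180, 79) = 14220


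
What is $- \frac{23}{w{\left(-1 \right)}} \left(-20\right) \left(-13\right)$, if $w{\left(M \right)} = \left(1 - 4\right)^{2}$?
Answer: $- \frac{5980}{9} \approx -664.44$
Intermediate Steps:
$w{\left(M \right)} = 9$ ($w{\left(M \right)} = \left(-3\right)^{2} = 9$)
$- \frac{23}{w{\left(-1 \right)}} \left(-20\right) \left(-13\right) = - \frac{23}{9} \left(-20\right) \left(-13\right) = \left(-23\right) \frac{1}{9} \left(-20\right) \left(-13\right) = \left(- \frac{23}{9}\right) \left(-20\right) \left(-13\right) = \frac{460}{9} \left(-13\right) = - \frac{5980}{9}$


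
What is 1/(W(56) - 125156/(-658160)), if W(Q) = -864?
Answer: -164540/142131271 ≈ -0.0011577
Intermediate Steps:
1/(W(56) - 125156/(-658160)) = 1/(-864 - 125156/(-658160)) = 1/(-864 - 125156*(-1/658160)) = 1/(-864 + 31289/164540) = 1/(-142131271/164540) = -164540/142131271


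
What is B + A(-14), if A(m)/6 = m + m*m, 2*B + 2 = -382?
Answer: 900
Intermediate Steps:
B = -192 (B = -1 + (1/2)*(-382) = -1 - 191 = -192)
A(m) = 6*m + 6*m**2 (A(m) = 6*(m + m*m) = 6*(m + m**2) = 6*m + 6*m**2)
B + A(-14) = -192 + 6*(-14)*(1 - 14) = -192 + 6*(-14)*(-13) = -192 + 1092 = 900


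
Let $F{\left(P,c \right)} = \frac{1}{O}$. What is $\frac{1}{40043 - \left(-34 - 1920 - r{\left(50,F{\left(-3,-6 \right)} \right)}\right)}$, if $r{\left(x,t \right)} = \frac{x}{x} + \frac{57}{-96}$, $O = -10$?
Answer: $\frac{32}{1343917} \approx 2.3811 \cdot 10^{-5}$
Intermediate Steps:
$F{\left(P,c \right)} = - \frac{1}{10}$ ($F{\left(P,c \right)} = \frac{1}{-10} = - \frac{1}{10}$)
$r{\left(x,t \right)} = \frac{13}{32}$ ($r{\left(x,t \right)} = 1 + 57 \left(- \frac{1}{96}\right) = 1 - \frac{19}{32} = \frac{13}{32}$)
$\frac{1}{40043 - \left(-34 - 1920 - r{\left(50,F{\left(-3,-6 \right)} \right)}\right)} = \frac{1}{40043 + \left(\frac{13}{32} - \left(64 \left(-30\right) - 34\right)\right)} = \frac{1}{40043 + \left(\frac{13}{32} - \left(-1920 - 34\right)\right)} = \frac{1}{40043 + \left(\frac{13}{32} - -1954\right)} = \frac{1}{40043 + \left(\frac{13}{32} + 1954\right)} = \frac{1}{40043 + \frac{62541}{32}} = \frac{1}{\frac{1343917}{32}} = \frac{32}{1343917}$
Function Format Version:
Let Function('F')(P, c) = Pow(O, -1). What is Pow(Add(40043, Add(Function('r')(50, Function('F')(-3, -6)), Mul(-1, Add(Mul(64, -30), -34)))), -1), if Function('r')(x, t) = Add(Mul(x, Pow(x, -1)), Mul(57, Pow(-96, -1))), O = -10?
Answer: Rational(32, 1343917) ≈ 2.3811e-5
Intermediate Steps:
Function('F')(P, c) = Rational(-1, 10) (Function('F')(P, c) = Pow(-10, -1) = Rational(-1, 10))
Function('r')(x, t) = Rational(13, 32) (Function('r')(x, t) = Add(1, Mul(57, Rational(-1, 96))) = Add(1, Rational(-19, 32)) = Rational(13, 32))
Pow(Add(40043, Add(Function('r')(50, Function('F')(-3, -6)), Mul(-1, Add(Mul(64, -30), -34)))), -1) = Pow(Add(40043, Add(Rational(13, 32), Mul(-1, Add(Mul(64, -30), -34)))), -1) = Pow(Add(40043, Add(Rational(13, 32), Mul(-1, Add(-1920, -34)))), -1) = Pow(Add(40043, Add(Rational(13, 32), Mul(-1, -1954))), -1) = Pow(Add(40043, Add(Rational(13, 32), 1954)), -1) = Pow(Add(40043, Rational(62541, 32)), -1) = Pow(Rational(1343917, 32), -1) = Rational(32, 1343917)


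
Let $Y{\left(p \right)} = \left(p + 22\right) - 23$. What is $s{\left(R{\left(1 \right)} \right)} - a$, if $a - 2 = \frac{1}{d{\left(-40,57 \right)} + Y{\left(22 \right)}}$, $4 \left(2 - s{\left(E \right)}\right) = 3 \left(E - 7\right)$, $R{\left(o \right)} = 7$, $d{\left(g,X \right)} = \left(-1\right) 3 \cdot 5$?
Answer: $- \frac{1}{6} \approx -0.16667$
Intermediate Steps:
$d{\left(g,X \right)} = -15$ ($d{\left(g,X \right)} = \left(-3\right) 5 = -15$)
$s{\left(E \right)} = \frac{29}{4} - \frac{3 E}{4}$ ($s{\left(E \right)} = 2 - \frac{3 \left(E - 7\right)}{4} = 2 - \frac{3 \left(-7 + E\right)}{4} = 2 - \frac{-21 + 3 E}{4} = 2 - \left(- \frac{21}{4} + \frac{3 E}{4}\right) = \frac{29}{4} - \frac{3 E}{4}$)
$Y{\left(p \right)} = -1 + p$ ($Y{\left(p \right)} = \left(22 + p\right) - 23 = -1 + p$)
$a = \frac{13}{6}$ ($a = 2 + \frac{1}{-15 + \left(-1 + 22\right)} = 2 + \frac{1}{-15 + 21} = 2 + \frac{1}{6} = \frac{13}{6} \approx 2.1667$)
$s{\left(R{\left(1 \right)} \right)} - a = \left(\frac{29}{4} - \frac{21}{4}\right) - \frac{13}{6} = 2 - \frac{13}{6} = - \frac{1}{6}$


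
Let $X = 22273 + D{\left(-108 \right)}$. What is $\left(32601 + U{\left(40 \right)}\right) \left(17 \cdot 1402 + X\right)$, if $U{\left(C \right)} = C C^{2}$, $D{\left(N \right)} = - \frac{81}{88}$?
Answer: $\frac{391942618335}{88} \approx 4.4539 \cdot 10^{9}$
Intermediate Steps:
$D{\left(N \right)} = - \frac{81}{88}$ ($D{\left(N \right)} = \left(-81\right) \frac{1}{88} = - \frac{81}{88}$)
$X = \frac{1959943}{88}$ ($X = 22273 - \frac{81}{88} = \frac{1959943}{88} \approx 22272.0$)
$U{\left(C \right)} = C^{3}$
$\left(32601 + U{\left(40 \right)}\right) \left(17 \cdot 1402 + X\right) = \left(32601 + 40^{3}\right) \left(17 \cdot 1402 + \frac{1959943}{88}\right) = \left(32601 + 64000\right) \left(23834 + \frac{1959943}{88}\right) = 96601 \cdot \frac{4057335}{88} = \frac{391942618335}{88}$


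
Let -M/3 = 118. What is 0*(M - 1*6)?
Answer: 0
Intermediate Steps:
M = -354 (M = -3*118 = -354)
0*(M - 1*6) = 0*(-354 - 1*6) = 0*(-354 - 6) = 0*(-360) = 0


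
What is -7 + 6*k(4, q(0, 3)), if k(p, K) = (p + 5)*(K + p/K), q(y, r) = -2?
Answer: -223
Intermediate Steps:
k(p, K) = (5 + p)*(K + p/K)
-7 + 6*k(4, q(0, 3)) = -7 + 6*((4² + 5*4 + (-2)²*(5 + 4))/(-2)) = -7 + 6*(-(16 + 20 + 4*9)/2) = -7 + 6*(-(16 + 20 + 36)/2) = -7 + 6*(-½*72) = -7 + 6*(-36) = -7 - 216 = -223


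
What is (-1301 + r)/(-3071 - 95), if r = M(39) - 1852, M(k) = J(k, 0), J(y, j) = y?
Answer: 1557/1583 ≈ 0.98358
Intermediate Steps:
M(k) = k
r = -1813 (r = 39 - 1852 = -1813)
(-1301 + r)/(-3071 - 95) = (-1301 - 1813)/(-3071 - 95) = -3114/(-3166) = -3114*(-1/3166) = 1557/1583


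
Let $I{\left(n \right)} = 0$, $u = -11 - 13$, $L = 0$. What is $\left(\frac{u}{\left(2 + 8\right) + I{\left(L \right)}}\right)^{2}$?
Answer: $\frac{144}{25} \approx 5.76$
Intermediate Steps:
$u = -24$
$\left(\frac{u}{\left(2 + 8\right) + I{\left(L \right)}}\right)^{2} = \left(- \frac{24}{\left(2 + 8\right) + 0}\right)^{2} = \left(- \frac{24}{10 + 0}\right)^{2} = \left(- \frac{24}{10}\right)^{2} = \left(\left(-24\right) \frac{1}{10}\right)^{2} = \left(- \frac{12}{5}\right)^{2} = \frac{144}{25}$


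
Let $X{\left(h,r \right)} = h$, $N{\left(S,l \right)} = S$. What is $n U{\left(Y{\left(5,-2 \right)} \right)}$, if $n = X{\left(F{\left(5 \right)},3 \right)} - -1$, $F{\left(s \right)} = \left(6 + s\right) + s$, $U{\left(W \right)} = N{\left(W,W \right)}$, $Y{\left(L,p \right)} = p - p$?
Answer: $0$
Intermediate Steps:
$Y{\left(L,p \right)} = 0$
$U{\left(W \right)} = W$
$F{\left(s \right)} = 6 + 2 s$
$n = 17$ ($n = \left(6 + 2 \cdot 5\right) - -1 = \left(6 + 10\right) + 1 = 16 + 1 = 17$)
$n U{\left(Y{\left(5,-2 \right)} \right)} = 17 \cdot 0 = 0$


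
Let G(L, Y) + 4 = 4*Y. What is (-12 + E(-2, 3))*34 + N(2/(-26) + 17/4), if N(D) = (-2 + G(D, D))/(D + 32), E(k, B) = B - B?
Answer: -766892/1881 ≈ -407.70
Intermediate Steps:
E(k, B) = 0
G(L, Y) = -4 + 4*Y
N(D) = (-6 + 4*D)/(32 + D) (N(D) = (-2 + (-4 + 4*D))/(D + 32) = (-6 + 4*D)/(32 + D))
(-12 + E(-2, 3))*34 + N(2/(-26) + 17/4) = (-12 + 0)*34 + 2*(-3 + 2*(2/(-26) + 17/4))/(32 + (2/(-26) + 17/4)) = -12*34 + 2*(-3 + 2*(2*(-1/26) + 17*(1/4)))/(32 + (2*(-1/26) + 17*(1/4))) = -408 + 2*(-3 + 2*(-1/13 + 17/4))/(32 + (-1/13 + 17/4)) = -408 + 2*(-3 + 2*(217/52))/(32 + 217/52) = -408 + 2*(-3 + 217/26)/(1881/52) = -408 + 2*(52/1881)*(139/26) = -408 + 556/1881 = -766892/1881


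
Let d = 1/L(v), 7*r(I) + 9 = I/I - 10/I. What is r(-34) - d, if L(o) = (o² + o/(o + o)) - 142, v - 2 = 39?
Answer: -403587/366401 ≈ -1.1015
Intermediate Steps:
v = 41 (v = 2 + 39 = 41)
r(I) = -8/7 - 10/(7*I) (r(I) = -9/7 + (I/I - 10/I)/7 = -9/7 + (1 - 10/I)/7 = -9/7 + (⅐ - 10/(7*I)) = -8/7 - 10/(7*I))
L(o) = -283/2 + o² (L(o) = (o² + o/((2*o))) - 142 = (o² + (1/(2*o))*o) - 142 = (o² + ½) - 142 = (½ + o²) - 142 = -283/2 + o²)
d = 2/3079 (d = 1/(-283/2 + 41²) = 1/(-283/2 + 1681) = 1/(3079/2) = 2/3079 ≈ 0.00064956)
r(-34) - d = (2/7)*(-5 - 4*(-34))/(-34) - 1*2/3079 = (2/7)*(-1/34)*(-5 + 136) - 2/3079 = (2/7)*(-1/34)*131 - 2/3079 = -131/119 - 2/3079 = -403587/366401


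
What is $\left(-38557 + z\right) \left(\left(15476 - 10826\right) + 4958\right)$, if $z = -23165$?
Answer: $-593024976$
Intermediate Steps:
$\left(-38557 + z\right) \left(\left(15476 - 10826\right) + 4958\right) = \left(-38557 - 23165\right) \left(\left(15476 - 10826\right) + 4958\right) = - 61722 \left(\left(15476 - 10826\right) + 4958\right) = - 61722 \left(4650 + 4958\right) = \left(-61722\right) 9608 = -593024976$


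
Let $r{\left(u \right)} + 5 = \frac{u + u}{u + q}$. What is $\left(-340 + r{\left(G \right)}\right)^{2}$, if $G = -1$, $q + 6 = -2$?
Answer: $\frac{9628609}{81} \approx 1.1887 \cdot 10^{5}$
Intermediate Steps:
$q = -8$ ($q = -6 - 2 = -8$)
$r{\left(u \right)} = -5 + \frac{2 u}{-8 + u}$ ($r{\left(u \right)} = -5 + \frac{u + u}{u - 8} = -5 + \frac{2 u}{-8 + u}$)
$\left(-340 + r{\left(G \right)}\right)^{2} = \left(-340 + \frac{40 - -3}{-8 - 1}\right)^{2} = \left(-340 + \frac{40 + 3}{-9}\right)^{2} = \left(-340 - \frac{43}{9}\right)^{2} = \left(- \frac{3103}{9}\right)^{2} = \frac{9628609}{81}$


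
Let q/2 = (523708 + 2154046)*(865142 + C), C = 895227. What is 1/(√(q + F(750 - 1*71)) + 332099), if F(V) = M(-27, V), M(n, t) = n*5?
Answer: -332099/9317380516516 + √9427670262317/9317380516516 ≈ 2.9390e-7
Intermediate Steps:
q = 9427670262452 (q = 2*((523708 + 2154046)*(865142 + 895227)) = 2*(2677754*1760369) = 2*4713835131226 = 9427670262452)
M(n, t) = 5*n
F(V) = -135 (F(V) = 5*(-27) = -135)
1/(√(q + F(750 - 1*71)) + 332099) = 1/(√(9427670262452 - 135) + 332099) = 1/(√9427670262317 + 332099) = 1/(332099 + √9427670262317)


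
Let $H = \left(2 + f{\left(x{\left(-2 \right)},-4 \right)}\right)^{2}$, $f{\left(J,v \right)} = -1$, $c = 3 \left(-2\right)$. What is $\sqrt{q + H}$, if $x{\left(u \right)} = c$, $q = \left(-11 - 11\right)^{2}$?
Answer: $\sqrt{485} \approx 22.023$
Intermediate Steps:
$c = -6$
$q = 484$ ($q = \left(-22\right)^{2} = 484$)
$x{\left(u \right)} = -6$
$H = 1$ ($H = \left(2 - 1\right)^{2} = 1^{2} = 1$)
$\sqrt{q + H} = \sqrt{484 + 1} = \sqrt{485}$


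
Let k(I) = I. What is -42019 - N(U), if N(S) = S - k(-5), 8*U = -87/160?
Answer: -53790633/1280 ≈ -42024.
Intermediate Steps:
U = -87/1280 (U = (-87/160)/8 = (-87*1/160)/8 = (⅛)*(-87/160) = -87/1280 ≈ -0.067969)
N(S) = 5 + S (N(S) = S - 1*(-5) = S + 5 = 5 + S)
-42019 - N(U) = -42019 - (5 - 87/1280) = -42019 - 1*6313/1280 = -42019 - 6313/1280 = -53790633/1280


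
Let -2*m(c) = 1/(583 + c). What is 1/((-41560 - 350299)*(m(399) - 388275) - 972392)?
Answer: 1964/298818831147871 ≈ 6.5725e-12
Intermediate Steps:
m(c) = -1/(2*(583 + c))
1/((-41560 - 350299)*(m(399) - 388275) - 972392) = 1/((-41560 - 350299)*(-1/(1166 + 2*399) - 388275) - 972392) = 1/(-391859*(-1/(1166 + 798) - 388275) - 972392) = 1/(-391859*(-1/1964 - 388275) - 972392) = 1/(-391859*(-762572101/1964) - 972392) = 1/(298820740925759/1964 - 972392) = 1/(298818831147871/1964) = 1964/298818831147871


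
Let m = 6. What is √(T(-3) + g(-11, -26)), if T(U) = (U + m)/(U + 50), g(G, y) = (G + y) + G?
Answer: I*√105891/47 ≈ 6.9236*I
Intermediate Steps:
g(G, y) = y + 2*G
T(U) = (6 + U)/(50 + U) (T(U) = (U + 6)/(U + 50) = (6 + U)/(50 + U))
√(T(-3) + g(-11, -26)) = √((6 - 3)/(50 - 3) + (-26 + 2*(-11))) = √(3/47 + (-26 - 22)) = √((1/47)*3 - 48) = √(3/47 - 48) = √(-2253/47) = I*√105891/47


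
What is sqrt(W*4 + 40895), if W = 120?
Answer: 5*sqrt(1655) ≈ 203.41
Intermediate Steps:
sqrt(W*4 + 40895) = sqrt(120*4 + 40895) = sqrt(480 + 40895) = sqrt(41375) = 5*sqrt(1655)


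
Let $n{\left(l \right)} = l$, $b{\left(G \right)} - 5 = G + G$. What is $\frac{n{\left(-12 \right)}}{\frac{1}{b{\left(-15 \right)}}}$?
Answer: $300$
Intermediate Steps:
$b{\left(G \right)} = 5 + 2 G$ ($b{\left(G \right)} = 5 + \left(G + G\right) = 5 + 2 G$)
$\frac{n{\left(-12 \right)}}{\frac{1}{b{\left(-15 \right)}}} = - \frac{12}{\frac{1}{5 + 2 \left(-15\right)}} = - \frac{12}{\frac{1}{5 - 30}} = - \frac{12}{\frac{1}{-25}} = - \frac{12}{- \frac{1}{25}} = \left(-12\right) \left(-25\right) = 300$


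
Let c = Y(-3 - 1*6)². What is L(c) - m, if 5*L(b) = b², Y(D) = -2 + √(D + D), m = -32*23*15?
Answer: 55108/5 + 336*I*√2/5 ≈ 11022.0 + 95.035*I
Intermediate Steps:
m = -11040 (m = -736*15 = -11040)
Y(D) = -2 + √2*√D (Y(D) = -2 + √(2*D) = -2 + √2*√D)
c = (-2 + 3*I*√2)² (c = (-2 + √2*√(-3 - 1*6))² = (-2 + √2*√(-3 - 6))² = (-2 + √2*√(-9))² = (-2 + √2*(3*I))² = (-2 + 3*I*√2)² ≈ -14.0 - 16.971*I)
L(b) = b²/5
L(c) - m = ((2 - 3*I*√2)²)²/5 - 1*(-11040) = (2 - 3*I*√2)⁴/5 + 11040 = 11040 + (2 - 3*I*√2)⁴/5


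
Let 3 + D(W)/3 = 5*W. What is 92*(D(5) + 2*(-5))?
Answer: 5152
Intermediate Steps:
D(W) = -9 + 15*W (D(W) = -9 + 3*(5*W) = -9 + 15*W)
92*(D(5) + 2*(-5)) = 92*((-9 + 15*5) + 2*(-5)) = 92*((-9 + 75) - 10) = 92*(66 - 10) = 92*56 = 5152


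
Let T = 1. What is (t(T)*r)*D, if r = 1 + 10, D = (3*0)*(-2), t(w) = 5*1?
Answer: 0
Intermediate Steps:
t(w) = 5
D = 0 (D = 0*(-2) = 0)
r = 11
(t(T)*r)*D = (5*11)*0 = 55*0 = 0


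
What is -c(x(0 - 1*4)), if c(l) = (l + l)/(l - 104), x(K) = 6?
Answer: 6/49 ≈ 0.12245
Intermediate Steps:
c(l) = 2*l/(-104 + l) (c(l) = (2*l)/(-104 + l) = 2*l/(-104 + l))
-c(x(0 - 1*4)) = -2*6/(-104 + 6) = -2*6/(-98) = -2*6*(-1)/98 = -1*(-6/49) = 6/49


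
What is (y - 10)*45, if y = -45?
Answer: -2475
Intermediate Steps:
(y - 10)*45 = (-45 - 10)*45 = -55*45 = -2475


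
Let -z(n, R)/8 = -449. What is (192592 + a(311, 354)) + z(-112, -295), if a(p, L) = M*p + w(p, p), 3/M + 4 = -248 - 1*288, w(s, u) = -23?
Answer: 35308669/180 ≈ 1.9616e+5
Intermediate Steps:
z(n, R) = 3592 (z(n, R) = -8*(-449) = 3592)
M = -1/180 (M = 3/(-4 + (-248 - 1*288)) = 3/(-4 + (-248 - 288)) = 3/(-4 - 536) = 3/(-540) = 3*(-1/540) = -1/180 ≈ -0.0055556)
a(p, L) = -23 - p/180 (a(p, L) = -p/180 - 23 = -23 - p/180)
(192592 + a(311, 354)) + z(-112, -295) = (192592 + (-23 - 1/180*311)) + 3592 = (192592 + (-23 - 311/180)) + 3592 = (192592 - 4451/180) + 3592 = 34662109/180 + 3592 = 35308669/180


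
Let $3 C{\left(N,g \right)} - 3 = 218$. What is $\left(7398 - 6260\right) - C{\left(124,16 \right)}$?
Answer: $\frac{3193}{3} \approx 1064.3$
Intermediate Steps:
$C{\left(N,g \right)} = \frac{221}{3}$ ($C{\left(N,g \right)} = 1 + \frac{1}{3} \cdot 218 = 1 + \frac{218}{3} = \frac{221}{3}$)
$\left(7398 - 6260\right) - C{\left(124,16 \right)} = \left(7398 - 6260\right) - \frac{221}{3} = 1138 - \frac{221}{3} = \frac{3193}{3}$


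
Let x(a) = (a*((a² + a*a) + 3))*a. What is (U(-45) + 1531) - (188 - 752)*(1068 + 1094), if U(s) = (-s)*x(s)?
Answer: 370550524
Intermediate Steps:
x(a) = a²*(3 + 2*a²) (x(a) = (a*((a² + a²) + 3))*a = (a*(2*a² + 3))*a = (a*(3 + 2*a²))*a = a²*(3 + 2*a²))
U(s) = -s³*(3 + 2*s²) (U(s) = (-s)*(s²*(3 + 2*s²)) = -s³*(3 + 2*s²))
(U(-45) + 1531) - (188 - 752)*(1068 + 1094) = ((-45)³*(-3 - 2*(-45)²) + 1531) - (188 - 752)*(1068 + 1094) = (-91125*(-3 - 2*2025) + 1531) - (-564)*2162 = (-91125*(-3 - 4050) + 1531) - 1*(-1219368) = (-91125*(-4053) + 1531) + 1219368 = (369329625 + 1531) + 1219368 = 369331156 + 1219368 = 370550524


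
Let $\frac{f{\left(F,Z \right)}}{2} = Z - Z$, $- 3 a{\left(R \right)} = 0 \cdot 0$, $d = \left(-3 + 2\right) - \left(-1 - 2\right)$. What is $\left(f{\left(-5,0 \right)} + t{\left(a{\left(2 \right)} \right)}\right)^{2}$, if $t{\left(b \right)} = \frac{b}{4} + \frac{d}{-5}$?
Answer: $\frac{4}{25} \approx 0.16$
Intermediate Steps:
$d = 2$ ($d = -1 - -3 = -1 + 3 = 2$)
$a{\left(R \right)} = 0$ ($a{\left(R \right)} = - \frac{0 \cdot 0}{3} = \left(- \frac{1}{3}\right) 0 = 0$)
$f{\left(F,Z \right)} = 0$ ($f{\left(F,Z \right)} = 2 \left(Z - Z\right) = 2 \cdot 0 = 0$)
$t{\left(b \right)} = - \frac{2}{5} + \frac{b}{4}$ ($t{\left(b \right)} = \frac{b}{4} + \frac{2}{-5} = b \frac{1}{4} + 2 \left(- \frac{1}{5}\right) = \frac{b}{4} - \frac{2}{5} = - \frac{2}{5} + \frac{b}{4}$)
$\left(f{\left(-5,0 \right)} + t{\left(a{\left(2 \right)} \right)}\right)^{2} = \left(0 + \left(- \frac{2}{5} + \frac{1}{4} \cdot 0\right)\right)^{2} = \left(0 + \left(- \frac{2}{5} + 0\right)\right)^{2} = \left(0 - \frac{2}{5}\right)^{2} = \left(- \frac{2}{5}\right)^{2} = \frac{4}{25}$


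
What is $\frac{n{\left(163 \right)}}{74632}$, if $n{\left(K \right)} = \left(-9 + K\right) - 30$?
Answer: $\frac{31}{18658} \approx 0.0016615$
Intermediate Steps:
$n{\left(K \right)} = -39 + K$
$\frac{n{\left(163 \right)}}{74632} = \frac{-39 + 163}{74632} = 124 \cdot \frac{1}{74632} = \frac{31}{18658}$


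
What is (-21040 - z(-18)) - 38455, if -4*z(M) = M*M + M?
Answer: -118837/2 ≈ -59419.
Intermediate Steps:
z(M) = -M/4 - M²/4 (z(M) = -(M*M + M)/4 = -(M² + M)/4 = -(M + M²)/4 = -M/4 - M²/4)
(-21040 - z(-18)) - 38455 = (-21040 - (-1)*(-18)*(1 - 18)/4) - 38455 = (-21040 - (-1)*(-18)*(-17)/4) - 38455 = (-21040 - 1*(-153/2)) - 38455 = (-21040 + 153/2) - 38455 = -41927/2 - 38455 = -118837/2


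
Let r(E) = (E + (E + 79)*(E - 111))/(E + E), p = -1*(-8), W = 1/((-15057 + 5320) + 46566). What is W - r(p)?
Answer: 329730053/589264 ≈ 559.56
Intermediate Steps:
W = 1/36829 (W = 1/(-9737 + 46566) = 1/36829 ≈ 2.7153e-5)
p = 8
r(E) = (E + (-111 + E)*(79 + E))/(2*E) (r(E) = (E + (79 + E)*(-111 + E))/((2*E)) = (E + (-111 + E)*(79 + E))*(1/(2*E)) = (E + (-111 + E)*(79 + E))/(2*E))
W - r(p) = 1/36829 - (-8769 + 8*(-31 + 8))/(2*8) = 1/36829 - (-8769 + 8*(-23))/(2*8) = 1/36829 - (-8769 - 184)/(2*8) = 1/36829 - (-8953)/(2*8) = 1/36829 - 1*(-8953/16) = 1/36829 + 8953/16 = 329730053/589264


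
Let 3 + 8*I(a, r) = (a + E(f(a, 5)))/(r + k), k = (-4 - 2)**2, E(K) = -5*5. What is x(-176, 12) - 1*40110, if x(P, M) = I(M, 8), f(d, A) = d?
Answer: -14118865/352 ≈ -40110.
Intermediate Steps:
E(K) = -25
k = 36 (k = (-6)**2 = 36)
I(a, r) = -3/8 + (-25 + a)/(8*(36 + r)) (I(a, r) = -3/8 + ((a - 25)/(r + 36))/8 = -3/8 + ((-25 + a)/(36 + r))/8 = -3/8 + (-25 + a)/(8*(36 + r)))
x(P, M) = -157/352 + M/352 (x(P, M) = (-133 + M - 3*8)/(8*(36 + 8)) = (1/8)*(-133 + M - 24)/44 = (1/8)*(1/44)*(-157 + M) = -157/352 + M/352)
x(-176, 12) - 1*40110 = (-157/352 + (1/352)*12) - 1*40110 = (-157/352 + 3/88) - 40110 = -145/352 - 40110 = -14118865/352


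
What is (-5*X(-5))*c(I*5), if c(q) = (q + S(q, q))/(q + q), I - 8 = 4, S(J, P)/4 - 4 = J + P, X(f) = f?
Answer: 695/6 ≈ 115.83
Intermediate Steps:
S(J, P) = 16 + 4*J + 4*P (S(J, P) = 16 + 4*(J + P) = 16 + (4*J + 4*P) = 16 + 4*J + 4*P)
I = 12 (I = 8 + 4 = 12)
c(q) = (16 + 9*q)/(2*q) (c(q) = (q + (16 + 4*q + 4*q))/(q + q) = (q + (16 + 8*q))/((2*q)) = (16 + 9*q)*(1/(2*q)) = (16 + 9*q)/(2*q))
(-5*X(-5))*c(I*5) = (-5*(-5))*(9/2 + 8/((12*5))) = 25*(9/2 + 8/60) = 25*(9/2 + 8*(1/60)) = 25*(9/2 + 2/15) = 25*(139/30) = 695/6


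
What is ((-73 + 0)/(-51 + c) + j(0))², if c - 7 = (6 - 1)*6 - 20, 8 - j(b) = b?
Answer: 119025/1156 ≈ 102.96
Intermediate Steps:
j(b) = 8 - b
c = 17 (c = 7 + ((6 - 1)*6 - 20) = 7 + (5*6 - 20) = 7 + (30 - 20) = 7 + 10 = 17)
((-73 + 0)/(-51 + c) + j(0))² = ((-73 + 0)/(-51 + 17) + (8 - 1*0))² = (-73/(-34) + (8 + 0))² = (-73*(-1/34) + 8)² = (73/34 + 8)² = (345/34)² = 119025/1156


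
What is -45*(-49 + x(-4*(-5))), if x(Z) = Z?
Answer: 1305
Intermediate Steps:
-45*(-49 + x(-4*(-5))) = -45*(-49 - 4*(-5)) = -45*(-49 + 20) = -45*(-29) = 1305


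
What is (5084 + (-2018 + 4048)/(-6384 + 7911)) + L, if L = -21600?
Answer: -25217902/1527 ≈ -16515.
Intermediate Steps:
(5084 + (-2018 + 4048)/(-6384 + 7911)) + L = (5084 + (-2018 + 4048)/(-6384 + 7911)) - 21600 = (5084 + 2030/1527) - 21600 = 7765298/1527 - 21600 = -25217902/1527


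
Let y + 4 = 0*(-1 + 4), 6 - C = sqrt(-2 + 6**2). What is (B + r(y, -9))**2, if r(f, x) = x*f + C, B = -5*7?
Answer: (7 - sqrt(34))**2 ≈ 1.3667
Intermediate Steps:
B = -35
C = 6 - sqrt(34) (C = 6 - sqrt(-2 + 6**2) = 6 - sqrt(-2 + 36) = 6 - sqrt(34) ≈ 0.16905)
y = -4 (y = -4 + 0*(-1 + 4) = -4 + 0*3 = -4 + 0 = -4)
r(f, x) = 6 - sqrt(34) + f*x (r(f, x) = x*f + (6 - sqrt(34)) = f*x + (6 - sqrt(34)) = 6 - sqrt(34) + f*x)
(B + r(y, -9))**2 = (-35 + (6 - sqrt(34) - 4*(-9)))**2 = (-35 + (6 - sqrt(34) + 36))**2 = (-35 + (42 - sqrt(34)))**2 = (7 - sqrt(34))**2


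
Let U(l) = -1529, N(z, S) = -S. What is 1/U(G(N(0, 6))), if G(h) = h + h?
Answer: -1/1529 ≈ -0.00065402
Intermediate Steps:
G(h) = 2*h
1/U(G(N(0, 6))) = 1/(-1529) = -1/1529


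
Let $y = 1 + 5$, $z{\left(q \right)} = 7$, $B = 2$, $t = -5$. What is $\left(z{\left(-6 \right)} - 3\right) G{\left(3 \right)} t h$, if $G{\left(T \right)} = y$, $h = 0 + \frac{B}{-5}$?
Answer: $48$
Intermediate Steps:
$y = 6$
$h = - \frac{2}{5}$ ($h = 0 + \frac{2}{-5} = 0 + 2 \left(- \frac{1}{5}\right) = 0 - \frac{2}{5} = - \frac{2}{5} \approx -0.4$)
$G{\left(T \right)} = 6$
$\left(z{\left(-6 \right)} - 3\right) G{\left(3 \right)} t h = \left(7 - 3\right) 6 \left(-5\right) \left(- \frac{2}{5}\right) = \left(7 + \left(-17 + 14\right)\right) \left(\left(-30\right) \left(- \frac{2}{5}\right)\right) = \left(7 - 3\right) 12 = 4 \cdot 12 = 48$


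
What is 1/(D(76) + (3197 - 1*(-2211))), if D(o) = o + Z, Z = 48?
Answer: 1/5532 ≈ 0.00018077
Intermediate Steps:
D(o) = 48 + o (D(o) = o + 48 = 48 + o)
1/(D(76) + (3197 - 1*(-2211))) = 1/((48 + 76) + (3197 - 1*(-2211))) = 1/(124 + (3197 + 2211)) = 1/(124 + 5408) = 1/5532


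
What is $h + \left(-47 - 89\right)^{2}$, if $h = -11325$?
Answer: $7171$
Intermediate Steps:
$h + \left(-47 - 89\right)^{2} = -11325 + \left(-47 - 89\right)^{2} = -11325 + \left(-136\right)^{2} = -11325 + 18496 = 7171$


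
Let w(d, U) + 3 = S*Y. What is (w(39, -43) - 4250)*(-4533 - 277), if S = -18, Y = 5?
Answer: 20889830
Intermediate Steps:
w(d, U) = -93 (w(d, U) = -3 - 18*5 = -3 - 90 = -93)
(w(39, -43) - 4250)*(-4533 - 277) = (-93 - 4250)*(-4533 - 277) = -4343*(-4810) = 20889830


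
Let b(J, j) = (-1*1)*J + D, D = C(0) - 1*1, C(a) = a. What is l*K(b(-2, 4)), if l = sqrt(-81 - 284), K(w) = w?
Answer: I*sqrt(365) ≈ 19.105*I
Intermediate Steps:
D = -1 (D = 0 - 1*1 = 0 - 1 = -1)
b(J, j) = -1 - J (b(J, j) = (-1*1)*J - 1 = -J - 1 = -1 - J)
l = I*sqrt(365) (l = sqrt(-365) = I*sqrt(365) ≈ 19.105*I)
l*K(b(-2, 4)) = (I*sqrt(365))*(-1 - 1*(-2)) = (I*sqrt(365))*(-1 + 2) = (I*sqrt(365))*1 = I*sqrt(365)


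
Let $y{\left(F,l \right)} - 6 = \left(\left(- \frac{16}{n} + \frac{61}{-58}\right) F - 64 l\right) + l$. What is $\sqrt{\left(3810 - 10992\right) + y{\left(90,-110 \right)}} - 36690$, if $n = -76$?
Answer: $-36690 + \frac{i \sqrt{97670811}}{551} \approx -36690.0 + 17.936 i$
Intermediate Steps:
$y{\left(F,l \right)} = 6 - 63 l - \frac{927 F}{1102}$ ($y{\left(F,l \right)} = 6 + \left(\left(\left(- \frac{16}{-76} + \frac{61}{-58}\right) F - 64 l\right) + l\right) = 6 + \left(\left(\left(\left(-16\right) \left(- \frac{1}{76}\right) + 61 \left(- \frac{1}{58}\right)\right) F - 64 l\right) + l\right) = 6 + \left(\left(\left(\frac{4}{19} - \frac{61}{58}\right) F - 64 l\right) + l\right) = 6 + \left(\left(- \frac{927 F}{1102} - 64 l\right) + l\right) = 6 + \left(\left(- 64 l - \frac{927 F}{1102}\right) + l\right) = 6 - \left(63 l + \frac{927 F}{1102}\right) = 6 - 63 l - \frac{927 F}{1102}$)
$\sqrt{\left(3810 - 10992\right) + y{\left(90,-110 \right)}} - 36690 = \sqrt{\left(3810 - 10992\right) - - \frac{3780021}{551}} - 36690 = \sqrt{\left(3810 - 10992\right) + \left(6 + 6930 - \frac{41715}{551}\right)} - 36690 = \sqrt{-7182 + \frac{3780021}{551}} - 36690 = \sqrt{- \frac{177261}{551}} - 36690 = \frac{i \sqrt{97670811}}{551} - 36690 = -36690 + \frac{i \sqrt{97670811}}{551}$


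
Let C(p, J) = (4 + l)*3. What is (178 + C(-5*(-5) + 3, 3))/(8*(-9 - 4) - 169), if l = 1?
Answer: -193/273 ≈ -0.70696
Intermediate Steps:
C(p, J) = 15 (C(p, J) = (4 + 1)*3 = 5*3 = 15)
(178 + C(-5*(-5) + 3, 3))/(8*(-9 - 4) - 169) = (178 + 15)/(8*(-9 - 4) - 169) = 193/(8*(-13) - 169) = 193/(-104 - 169) = 193/(-273) = 193*(-1/273) = -193/273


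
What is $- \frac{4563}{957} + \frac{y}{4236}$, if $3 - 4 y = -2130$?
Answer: $- \frac{8363799}{1801712} \approx -4.6421$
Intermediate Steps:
$y = \frac{2133}{4}$ ($y = \frac{3}{4} - - \frac{1065}{2} = \frac{3}{4} + \frac{1065}{2} = \frac{2133}{4} \approx 533.25$)
$- \frac{4563}{957} + \frac{y}{4236} = - \frac{4563}{957} + \frac{2133}{4 \cdot 4236} = \left(-4563\right) \frac{1}{957} + \frac{2133}{4} \cdot \frac{1}{4236} = - \frac{1521}{319} + \frac{711}{5648} = - \frac{8363799}{1801712}$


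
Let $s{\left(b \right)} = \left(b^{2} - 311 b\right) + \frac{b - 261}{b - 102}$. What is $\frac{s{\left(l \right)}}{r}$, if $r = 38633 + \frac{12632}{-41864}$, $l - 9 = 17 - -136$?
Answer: $- \frac{2526455769}{4043298200} \approx -0.62485$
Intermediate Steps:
$l = 162$ ($l = 9 + \left(17 - -136\right) = 9 + \left(17 + 136\right) = 9 + 153 = 162$)
$s{\left(b \right)} = b^{2} - 311 b + \frac{-261 + b}{-102 + b}$ ($s{\left(b \right)} = \left(b^{2} - 311 b\right) + \frac{-261 + b}{-102 + b} = b^{2} - 311 b + \frac{-261 + b}{-102 + b}$)
$r = \frac{202164910}{5233}$ ($r = 38633 + 12632 \left(- \frac{1}{41864}\right) = 38633 - \frac{1579}{5233} = \frac{202164910}{5233} \approx 38633.0$)
$\frac{s{\left(l \right)}}{r} = \frac{\frac{1}{-102 + 162} \left(-261 + 162^{3} - 413 \cdot 162^{2} + 31723 \cdot 162\right)}{\frac{202164910}{5233}} = \frac{-261 + 4251528 - 10838772 + 5139126}{60} \cdot \frac{5233}{202164910} = \frac{1}{60} \left(-1448379\right) \frac{5233}{202164910} = \left(- \frac{482793}{20}\right) \frac{5233}{202164910} = - \frac{2526455769}{4043298200}$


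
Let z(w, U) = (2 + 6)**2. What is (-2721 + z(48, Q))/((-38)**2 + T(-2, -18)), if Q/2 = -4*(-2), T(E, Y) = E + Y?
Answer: -2657/1424 ≈ -1.8659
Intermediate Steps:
Q = 16 (Q = 2*(-4*(-2)) = 2*8 = 16)
z(w, U) = 64 (z(w, U) = 8**2 = 64)
(-2721 + z(48, Q))/((-38)**2 + T(-2, -18)) = (-2721 + 64)/((-38)**2 + (-2 - 18)) = -2657/(1444 - 20) = -2657/1424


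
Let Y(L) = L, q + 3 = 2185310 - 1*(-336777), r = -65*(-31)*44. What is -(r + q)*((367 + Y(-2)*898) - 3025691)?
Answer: 7903035377280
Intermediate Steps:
r = 88660 (r = 2015*44 = 88660)
q = 2522084 (q = -3 + (2185310 - 1*(-336777)) = -3 + (2185310 + 336777) = -3 + 2522087 = 2522084)
-(r + q)*((367 + Y(-2)*898) - 3025691) = -(88660 + 2522084)*((367 - 2*898) - 3025691) = -2610744*((367 - 1796) - 3025691) = -2610744*(-1429 - 3025691) = -2610744*(-3027120) = -1*(-7903035377280) = 7903035377280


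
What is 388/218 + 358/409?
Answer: 118368/44581 ≈ 2.6551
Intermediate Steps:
388/218 + 358/409 = 388*(1/218) + 358*(1/409) = 194/109 + 358/409 = 118368/44581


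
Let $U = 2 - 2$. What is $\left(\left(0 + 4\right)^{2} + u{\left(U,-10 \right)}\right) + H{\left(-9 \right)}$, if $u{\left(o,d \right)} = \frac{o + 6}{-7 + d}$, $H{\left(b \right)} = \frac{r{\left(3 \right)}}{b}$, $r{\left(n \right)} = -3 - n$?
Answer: $\frac{832}{51} \approx 16.314$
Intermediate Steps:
$H{\left(b \right)} = - \frac{6}{b}$ ($H{\left(b \right)} = \frac{-3 - 3}{b} = - \frac{6}{b}$)
$U = 0$
$u{\left(o,d \right)} = \frac{6 + o}{-7 + d}$
$\left(\left(0 + 4\right)^{2} + u{\left(U,-10 \right)}\right) + H{\left(-9 \right)} = \left(\left(0 + 4\right)^{2} + \frac{6 + 0}{-7 - 10}\right) - \frac{6}{-9} = \left(4^{2} + \frac{1}{-17} \cdot 6\right) - - \frac{2}{3} = \left(16 - \frac{6}{17}\right) + \frac{2}{3} = \frac{266}{17} + \frac{2}{3} = \frac{832}{51}$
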